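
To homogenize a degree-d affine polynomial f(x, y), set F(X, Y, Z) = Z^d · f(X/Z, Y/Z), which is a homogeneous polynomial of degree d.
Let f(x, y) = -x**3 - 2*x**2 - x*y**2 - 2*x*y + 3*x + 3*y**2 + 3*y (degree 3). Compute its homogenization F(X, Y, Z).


F(X, Y, Z) = -X**3 - 2*X**2*Z - X*Y**2 - 2*X*Y*Z + 3*X*Z**2 + 3*Y**2*Z + 3*Y*Z**2

deg(f) = 3.
Substitute x = X/Z, y = Y/Z into f, then multiply by Z^3.
  monomial -1·x^3·y^0 ↦ -1·X^3·Y^0·Z^0.
  monomial -2·x^2·y^0 ↦ -2·X^2·Y^0·Z^1.
  monomial -1·x^1·y^2 ↦ -1·X^1·Y^2·Z^0.
  monomial -2·x^1·y^1 ↦ -2·X^1·Y^1·Z^1.
  monomial 3·x^1·y^0 ↦ 3·X^1·Y^0·Z^2.
  monomial 3·x^0·y^2 ↦ 3·X^0·Y^2·Z^1.
  monomial 3·x^0·y^1 ↦ 3·X^0·Y^1·Z^2.
Collecting: F(X, Y, Z) = -X**3 - 2*X**2*Z - X*Y**2 - 2*X*Y*Z + 3*X*Z**2 + 3*Y**2*Z + 3*Y*Z**2.


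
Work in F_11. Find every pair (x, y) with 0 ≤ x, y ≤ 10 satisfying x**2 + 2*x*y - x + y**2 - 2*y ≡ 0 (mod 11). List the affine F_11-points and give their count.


Affine F_11-points: {(0, 0), (0, 2), (1, 0), (3, 1), (3, 6), (7, 1), (7, 9), (8, 2), (8, 6), (9, 8), (9, 9)}; count = 11.

For each of the 121 pairs (x, y) ∈ F_11², evaluate f(x, y) mod 11. Record the zeros.
  x = 0: [0↦0, 1↦10, 2↦0, 3↦3, 4↦8, 5↦4, 6↦2, 7↦2, 8↦4, 9↦8, 10↦3]  zeros at y ∈ {0, 2}
  x = 1: [0↦0, 1↦1, 2↦4, 3↦9, 4↦5, 5↦3, 6↦3, 7↦5, 8↦9, 9↦4, 10↦1]  zeros at y ∈ {0}
  x = 2: [0↦2, 1↦5, 2↦10, 3↦6, 4↦4, 5↦4, 6↦6, 7↦10, 8↦5, 9↦2, 10↦1]  zeros at y ∈ ∅
  x = 3: [0↦6, 1↦0, 2↦7, 3↦5, 4↦5, 5↦7, 6↦0, 7↦6, 8↦3, 9↦2, 10↦3]  zeros at y ∈ {1, 6}
  x = 4: [0↦1, 1↦8, 2↦6, 3↦6, 4↦8, 5↦1, 6↦7, 7↦4, 8↦3, 9↦4, 10↦7]  zeros at y ∈ ∅
  x = 5: [0↦9, 1↦7, 2↦7, 3↦9, 4↦2, 5↦8, 6↦5, 7↦4, 8↦5, 9↦8, 10↦2]  zeros at y ∈ ∅
  x = 6: [0↦8, 1↦8, 2↦10, 3↦3, 4↦9, 5↦6, 6↦5, 7↦6, 8↦9, 9↦3, 10↦10]  zeros at y ∈ ∅
  x = 7: [0↦9, 1↦0, 2↦4, 3↦10, 4↦7, 5↦6, 6↦7, 7↦10, 8↦4, 9↦0, 10↦9]  zeros at y ∈ {1, 9}
  x = 8: [0↦1, 1↦5, 2↦0, 3↦8, 4↦7, 5↦8, 6↦0, 7↦5, 8↦1, 9↦10, 10↦10]  zeros at y ∈ {2, 6}
  x = 9: [0↦6, 1↦1, 2↦9, 3↦8, 4↦9, 5↦1, 6↦6, 7↦2, 8↦0, 9↦0, 10↦2]  zeros at y ∈ {8, 9}
  x = 10: [0↦2, 1↦10, 2↦9, 3↦10, 4↦2, 5↦7, 6↦3, 7↦1, 8↦1, 9↦3, 10↦7]  zeros at y ∈ ∅
Collecting zeros: affine points = {(0, 0), (0, 2), (1, 0), (3, 1), (3, 6), (7, 1), (7, 9), (8, 2), (8, 6), (9, 8), (9, 9)}.
Total count |C(F_11)_aff| = 11.


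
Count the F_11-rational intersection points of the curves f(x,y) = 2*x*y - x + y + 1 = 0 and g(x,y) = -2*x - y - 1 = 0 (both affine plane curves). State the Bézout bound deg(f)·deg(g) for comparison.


Common zeros: {(0, 10), (7, 7)}; count = 2; Bézout bound = 2.

deg(f) = 2, deg(g) = 1, so Bézout bound = 2.
Scan x ∈ F_11. For each x, list the y ∈ F_11 with f(x, y) ≡ 0 and those with g(x, y) ≡ 0 (mod 11); the common zeros in that column are the intersection.
  x = 0: f ≡ 0 at y ∈ {10}; g ≡ 0 at y ∈ {10}; common: {10}.
  x = 1: f ≡ 0 at y ∈ {0}; g ≡ 0 at y ∈ {8}; common: ∅.
  x = 2: f ≡ 0 at y ∈ {9}; g ≡ 0 at y ∈ {6}; common: ∅.
  x = 3: f ≡ 0 at y ∈ {5}; g ≡ 0 at y ∈ {4}; common: ∅.
  x = 4: f ≡ 0 at y ∈ {4}; g ≡ 0 at y ∈ {2}; common: ∅.
  x = 5: f ≡ 0 at y ∈ ∅; g ≡ 0 at y ∈ {0}; common: ∅.
  x = 6: f ≡ 0 at y ∈ {8}; g ≡ 0 at y ∈ {9}; common: ∅.
  x = 7: f ≡ 0 at y ∈ {7}; g ≡ 0 at y ∈ {7}; common: {7}.
  x = 8: f ≡ 0 at y ∈ {3}; g ≡ 0 at y ∈ {5}; common: ∅.
  x = 9: f ≡ 0 at y ∈ {1}; g ≡ 0 at y ∈ {3}; common: ∅.
  x = 10: f ≡ 0 at y ∈ {2}; g ≡ 0 at y ∈ {1}; common: ∅.
Collecting: common zeros = {(0, 10), (7, 7)}, so the count is 2.
Comparison with the Bézout bound: 2 ≤ 2 = deg(f)·deg(g), as expected for curves with no common component (the bound is attained).


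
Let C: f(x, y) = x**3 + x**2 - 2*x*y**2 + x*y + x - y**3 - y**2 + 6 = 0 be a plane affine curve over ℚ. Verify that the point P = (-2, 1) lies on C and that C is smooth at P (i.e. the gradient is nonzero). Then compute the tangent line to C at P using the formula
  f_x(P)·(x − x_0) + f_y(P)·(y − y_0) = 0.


Tangent line at P: 8*x + y + 15 = 0.

Step 1: f(-2, 1) = 0, so P lies on C.
Step 2: partial derivatives
  f_x(x, y) = 3*x**2 + 2*x - 2*y**2 + y + 1, f_y(x, y) = -4*x*y + x - 3*y**2 - 2*y.
  f_x(P) = 8, f_y(P) = 1 (gradient nonzero, so P is smooth).
Step 3: tangent line at P: 8·(x − -2) + 1·(y − 1) = 0.
Expanding: 8*x + y + 15 = 0.


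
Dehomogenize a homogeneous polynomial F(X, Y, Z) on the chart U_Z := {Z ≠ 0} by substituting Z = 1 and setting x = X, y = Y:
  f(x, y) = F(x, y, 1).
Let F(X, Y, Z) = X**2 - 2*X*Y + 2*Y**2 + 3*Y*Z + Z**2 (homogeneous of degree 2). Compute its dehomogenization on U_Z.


f(x, y) = x**2 - 2*x*y + 2*y**2 + 3*y + 1

On U_Z we set Z = 1. Each monomial c·X^i·Y^j·Z^k in F becomes c·x^i·y^j·1^k = c·x^i·y^j.
Substituting Z = 1: F(X, Y, 1) = x**2 - 2*x*y + 2*y**2 + 3*y + 1.
Note: deg(f) ≤ deg(F) = 2; strict inequality happens when F is divisible by Z (lost terms).


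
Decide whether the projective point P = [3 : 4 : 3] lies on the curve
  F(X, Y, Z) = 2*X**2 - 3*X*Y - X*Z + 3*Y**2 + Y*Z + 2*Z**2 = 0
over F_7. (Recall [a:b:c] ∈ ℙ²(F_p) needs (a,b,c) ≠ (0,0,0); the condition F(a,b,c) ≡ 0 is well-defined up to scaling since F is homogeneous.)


F(3,4,3) ≡ 2 (mod 7); P is NOT on the curve.

Evaluate F(3, 4, 3) term-by-term (mod 7).
  2*X**2 ↦ 2·9·1·1 = 18
  -3*X*Y ↦ -3·3·4·1 = -36
  -X*Z ↦ -1·3·1·3 = -9
  3*Y**2 ↦ 3·1·16·1 = 48
  Y*Z ↦ 1·1·4·3 = 12
  2*Z**2 ↦ 2·1·1·9 = 18
Sum: F(3, 4, 3) = (18) + (-36) + (-9) + (48) + (12) + (18) = 51.
Reducing mod 7: 51 ≡ 2 (mod 7).
Since F(a, b, c) ≡ 2 ≠ 0 (mod 7), P does NOT lie on the curve.


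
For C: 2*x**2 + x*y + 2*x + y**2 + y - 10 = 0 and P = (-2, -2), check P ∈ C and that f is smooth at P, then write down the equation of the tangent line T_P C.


Tangent line at P: -8*x - 5*y - 26 = 0.

Step 1: f(-2, -2) = 0, so P lies on C.
Step 2: partial derivatives
  f_x(x, y) = 4*x + y + 2, f_y(x, y) = x + 2*y + 1.
  f_x(P) = -8, f_y(P) = -5 (gradient nonzero, so P is smooth).
Step 3: tangent line at P: -8·(x − -2) + -5·(y − -2) = 0.
Expanding: -8*x - 5*y - 26 = 0.


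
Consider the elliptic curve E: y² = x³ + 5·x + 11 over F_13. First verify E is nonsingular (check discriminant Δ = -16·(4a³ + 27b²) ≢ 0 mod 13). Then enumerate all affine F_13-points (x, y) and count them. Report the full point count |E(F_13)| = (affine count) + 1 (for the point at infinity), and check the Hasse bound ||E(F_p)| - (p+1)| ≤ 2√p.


Affine points = {(1, 2), (1, 11), (2, 4), (2, 9), (3, 1), (3, 12), (4, 2), (4, 11), (6, 6), (6, 7), (7, 5), (7, 8), (8, 2), (8, 11)}; affine count = 14; |E(F_13)| = 15.

Discriminant check: Δ ∝ 4a³ + 27b² = 4·5³ + 27·11² = 4·125 + 27·121 ≡ 10 (mod 13). Nonzero ⇒ E is nonsingular.
For each x ∈ F_13, compute rhs = x³ + 5·x + 11 mod 13, then count y ∈ F_13 with y² ≡ rhs.
  x = 0: rhs = 11, matching y values: none (0 points).
  x = 1: rhs = 4, matching y values: 2, 11 (2 points).
  x = 2: rhs = 3, matching y values: 4, 9 (2 points).
  x = 3: rhs = 1, matching y values: 1, 12 (2 points).
  x = 4: rhs = 4, matching y values: 2, 11 (2 points).
  x = 5: rhs = 5, matching y values: none (0 points).
  x = 6: rhs = 10, matching y values: 6, 7 (2 points).
  x = 7: rhs = 12, matching y values: 5, 8 (2 points).
  x = 8: rhs = 4, matching y values: 2, 11 (2 points).
  x = 9: rhs = 5, matching y values: none (0 points).
  x = 10: rhs = 8, matching y values: none (0 points).
  x = 11: rhs = 6, matching y values: none (0 points).
  x = 12: rhs = 5, matching y values: none (0 points).
Total affine count: 14.
Full point count |E(F_13)| = 14 + 1 = 15.
Hasse bound: |15 − (13+1)| = |1| = 1 ≤ 2√13 ≈ 7.2111 ✓.


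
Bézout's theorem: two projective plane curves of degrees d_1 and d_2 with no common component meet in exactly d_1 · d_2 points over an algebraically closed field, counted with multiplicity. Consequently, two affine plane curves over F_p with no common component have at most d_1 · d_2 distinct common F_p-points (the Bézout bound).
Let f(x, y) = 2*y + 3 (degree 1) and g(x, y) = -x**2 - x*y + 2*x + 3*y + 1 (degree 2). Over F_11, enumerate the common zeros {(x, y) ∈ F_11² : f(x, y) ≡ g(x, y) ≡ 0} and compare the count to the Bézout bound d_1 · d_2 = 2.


Common zeros: {(4, 4), (5, 4)}; count = 2; Bézout bound = 2.

deg(f) = 1, deg(g) = 2, so Bézout bound = 2.
Scan x ∈ F_11. For each x, list the y ∈ F_11 with f(x, y) ≡ 0 and those with g(x, y) ≡ 0 (mod 11); the common zeros in that column are the intersection.
  x = 0: f ≡ 0 at y ∈ {4}; g ≡ 0 at y ∈ {7}; common: ∅.
  x = 1: f ≡ 0 at y ∈ {4}; g ≡ 0 at y ∈ {10}; common: ∅.
  x = 2: f ≡ 0 at y ∈ {4}; g ≡ 0 at y ∈ {10}; common: ∅.
  x = 3: f ≡ 0 at y ∈ {4}; g ≡ 0 at y ∈ ∅; common: ∅.
  x = 4: f ≡ 0 at y ∈ {4}; g ≡ 0 at y ∈ {4}; common: {4}.
  x = 5: f ≡ 0 at y ∈ {4}; g ≡ 0 at y ∈ {4}; common: {4}.
  x = 6: f ≡ 0 at y ∈ {4}; g ≡ 0 at y ∈ {7}; common: ∅.
  x = 7: f ≡ 0 at y ∈ {4}; g ≡ 0 at y ∈ {8}; common: ∅.
  x = 8: f ≡ 0 at y ∈ {4}; g ≡ 0 at y ∈ {6}; common: ∅.
  x = 9: f ≡ 0 at y ∈ {4}; g ≡ 0 at y ∈ {8}; common: ∅.
  x = 10: f ≡ 0 at y ∈ {4}; g ≡ 0 at y ∈ {6}; common: ∅.
Collecting: common zeros = {(4, 4), (5, 4)}, so the count is 2.
Comparison with the Bézout bound: 2 ≤ 2 = deg(f)·deg(g), as expected for curves with no common component (the bound is attained).


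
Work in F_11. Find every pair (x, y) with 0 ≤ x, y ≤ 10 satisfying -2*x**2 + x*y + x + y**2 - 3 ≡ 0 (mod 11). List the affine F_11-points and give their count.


Affine F_11-points: {(0, 5), (0, 6), (3, 3), (3, 5), (6, 7), (6, 9), (9, 6), (9, 7), (10, 3), (10, 9)}; count = 10.

For each of the 121 pairs (x, y) ∈ F_11², evaluate f(x, y) mod 11. Record the zeros.
  x = 0: [0↦8, 1↦9, 2↦1, 3↦6, 4↦2, 5↦0, 6↦0, 7↦2, 8↦6, 9↦1, 10↦9]  zeros at y ∈ {5, 6}
  x = 1: [0↦7, 1↦9, 2↦2, 3↦8, 4↦5, 5↦4, 6↦5, 7↦8, 8↦2, 9↦9, 10↦7]  zeros at y ∈ ∅
  x = 2: [0↦2, 1↦5, 2↦10, 3↦6, 4↦4, 5↦4, 6↦6, 7↦10, 8↦5, 9↦2, 10↦1]  zeros at y ∈ ∅
  x = 3: [0↦4, 1↦8, 2↦3, 3↦0, 4↦10, 5↦0, 6↦3, 7↦8, 8↦4, 9↦2, 10↦2]  zeros at y ∈ {3, 5}
  x = 4: [0↦2, 1↦7, 2↦3, 3↦1, 4↦1, 5↦3, 6↦7, 7↦2, 8↦10, 9↦9, 10↦10]  zeros at y ∈ ∅
  x = 5: [0↦7, 1↦2, 2↦10, 3↦9, 4↦10, 5↦2, 6↦7, 7↦3, 8↦1, 9↦1, 10↦3]  zeros at y ∈ ∅
  x = 6: [0↦8, 1↦4, 2↦2, 3↦2, 4↦4, 5↦8, 6↦3, 7↦0, 8↦10, 9↦0, 10↦3]  zeros at y ∈ {7, 9}
  x = 7: [0↦5, 1↦2, 2↦1, 3↦2, 4↦5, 5↦10, 6↦6, 7↦4, 8↦4, 9↦6, 10↦10]  zeros at y ∈ ∅
  x = 8: [0↦9, 1↦7, 2↦7, 3↦9, 4↦2, 5↦8, 6↦5, 7↦4, 8↦5, 9↦8, 10↦2]  zeros at y ∈ ∅
  x = 9: [0↦9, 1↦8, 2↦9, 3↦1, 4↦6, 5↦2, 6↦0, 7↦0, 8↦2, 9↦6, 10↦1]  zeros at y ∈ {6, 7}
  x = 10: [0↦5, 1↦5, 2↦7, 3↦0, 4↦6, 5↦3, 6↦2, 7↦3, 8↦6, 9↦0, 10↦7]  zeros at y ∈ {3, 9}
Collecting zeros: affine points = {(0, 5), (0, 6), (3, 3), (3, 5), (6, 7), (6, 9), (9, 6), (9, 7), (10, 3), (10, 9)}.
Total count |C(F_11)_aff| = 10.


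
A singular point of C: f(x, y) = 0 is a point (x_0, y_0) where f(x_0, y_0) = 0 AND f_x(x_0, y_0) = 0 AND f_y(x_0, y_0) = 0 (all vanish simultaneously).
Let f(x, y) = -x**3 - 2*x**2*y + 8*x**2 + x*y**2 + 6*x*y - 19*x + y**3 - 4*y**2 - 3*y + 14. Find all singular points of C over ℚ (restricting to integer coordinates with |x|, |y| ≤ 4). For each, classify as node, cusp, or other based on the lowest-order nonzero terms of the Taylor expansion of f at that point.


Singular points: {(2, 1)}; classification: cusp.

Compute partial derivatives:
  f_x = -3*x**2 - 4*x*y + 16*x + y**2 + 6*y - 19.
  f_y = -2*x**2 + 2*x*y + 6*x + 3*y**2 - 8*y - 3.
Scan x_0 ∈ {−4, ..., 4}. For each x_0, f_y(x_0, y) is a polynomial in y; find its integer roots y ∈ {−4, ..., 4}, then test f_x and f at those candidates.
  x = -4: f_y(-4, y) = 3*y**2 - 16*y - 59; no integer root y with |y| ≤ 4.
  x = -3: f_y(-3, y) = 3*y**2 - 14*y - 39; no integer root y with |y| ≤ 4.
  x = -2: f_y(-2, y) = 3*y**2 - 12*y - 23; no integer root y with |y| ≤ 4.
  x = -1: f_y(-1, y) = 3*y**2 - 10*y - 11; no integer root y with |y| ≤ 4.
  x = 0: f_y(0, y) = 3*y**2 - 8*y - 3; vanishes at y ∈ {3}. (0, 3): f_x = 8 ≠ 0.
  x = 1: f_y(1, y) = 3*y**2 - 6*y + 1; no integer root y with |y| ≤ 4.
  x = 2: f_y(2, y) = 3*y**2 - 4*y + 1; vanishes at y ∈ {1}. (2, 1): f_x = 0, f = 0 — SINGULAR.
  x = 3: f_y(3, y) = 3*y**2 - 2*y - 3; no integer root y with |y| ≤ 4.
  x = 4: f_y(4, y) = 3*y**2 - 11; no integer root y with |y| ≤ 4.
Only singular point on the grid: (2, 1).
Classify: substitute x = 2 + u, y = 1 + v and expand: f = -u**3 - 2*u**2*v + u*v**2 + v**3 + v**2.
No constant or linear terms (consistent with a singular point). Quadratic part: v**2. Cubic part: -u**3 - 2*u**2*v + u*v**2 + v**3.
The quadratic part v**2 is a perfect square, so there is a single (double) tangent line v = 0, i.e. y = 1. Restricting the cubic part to that line (v = 0) leaves -u**3 ≠ 0, so f is not divisible by v and the branch is v² ≈ u**3 to lowest order — this is a cusp.
Classification: cusp.


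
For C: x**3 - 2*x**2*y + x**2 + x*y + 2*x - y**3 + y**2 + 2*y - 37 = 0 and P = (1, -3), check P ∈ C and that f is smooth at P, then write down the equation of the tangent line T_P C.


Tangent line at P: 16*x - 32*y - 112 = 0.

Step 1: f(1, -3) = 0, so P lies on C.
Step 2: partial derivatives
  f_x(x, y) = 3*x**2 - 4*x*y + 2*x + y + 2, f_y(x, y) = -2*x**2 + x - 3*y**2 + 2*y + 2.
  f_x(P) = 16, f_y(P) = -32 (gradient nonzero, so P is smooth).
Step 3: tangent line at P: 16·(x − 1) + -32·(y − -3) = 0.
Expanding: 16*x - 32*y - 112 = 0.


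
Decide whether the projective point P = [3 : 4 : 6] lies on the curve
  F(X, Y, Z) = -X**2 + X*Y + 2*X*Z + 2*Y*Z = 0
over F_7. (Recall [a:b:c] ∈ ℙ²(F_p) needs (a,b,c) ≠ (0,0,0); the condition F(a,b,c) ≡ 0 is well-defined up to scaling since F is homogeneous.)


F(3,4,6) ≡ 3 (mod 7); P is NOT on the curve.

Evaluate F(3, 4, 6) term-by-term (mod 7).
  -X**2 ↦ -1·9·1·1 = -9
  X*Y ↦ 1·3·4·1 = 12
  2*X*Z ↦ 2·3·1·6 = 36
  2*Y*Z ↦ 2·1·4·6 = 48
Sum: F(3, 4, 6) = (-9) + (12) + (36) + (48) = 87.
Reducing mod 7: 87 ≡ 3 (mod 7).
Since F(a, b, c) ≡ 3 ≠ 0 (mod 7), P does NOT lie on the curve.


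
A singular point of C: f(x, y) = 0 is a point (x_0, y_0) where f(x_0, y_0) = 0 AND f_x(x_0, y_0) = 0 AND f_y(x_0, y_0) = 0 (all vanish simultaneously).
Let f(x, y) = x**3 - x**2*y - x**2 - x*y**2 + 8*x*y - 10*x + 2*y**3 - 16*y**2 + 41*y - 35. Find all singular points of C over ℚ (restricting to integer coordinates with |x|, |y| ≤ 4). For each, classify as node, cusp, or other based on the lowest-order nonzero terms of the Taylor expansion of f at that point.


Singular points: {(1, 3)}; classification: node.

Compute partial derivatives:
  f_x = 3*x**2 - 2*x*y - 2*x - y**2 + 8*y - 10.
  f_y = -x**2 - 2*x*y + 8*x + 6*y**2 - 32*y + 41.
Scan x_0 ∈ {−4, ..., 4}. For each x_0, f_y(x_0, y) is a polynomial in y; find its integer roots y ∈ {−4, ..., 4}, then test f_x and f at those candidates.
  x = -4: f_y(-4, y) = 6*y**2 - 24*y - 7; no integer root y with |y| ≤ 4.
  x = -3: f_y(-3, y) = 6*y**2 - 26*y + 8; vanishes at y ∈ {4}. (-3, 4): f_x = 63 ≠ 0.
  x = -2: f_y(-2, y) = 6*y**2 - 28*y + 21; no integer root y with |y| ≤ 4.
  x = -1: f_y(-1, y) = 6*y**2 - 30*y + 32; no integer root y with |y| ≤ 4.
  x = 0: f_y(0, y) = 6*y**2 - 32*y + 41; no integer root y with |y| ≤ 4.
  x = 1: f_y(1, y) = 6*y**2 - 34*y + 48; vanishes at y ∈ {3}. (1, 3): f_x = 0, f = 0 — SINGULAR.
  x = 2: f_y(2, y) = 6*y**2 - 36*y + 53; no integer root y with |y| ≤ 4.
  x = 3: f_y(3, y) = 6*y**2 - 38*y + 56; vanishes at y ∈ {4}. (3, 4): f_x = 3 ≠ 0.
  x = 4: f_y(4, y) = 6*y**2 - 40*y + 57; no integer root y with |y| ≤ 4.
Only singular point on the grid: (1, 3).
Classify: substitute x = 1 + u, y = 3 + v and expand: f = u**3 - u**2*v - u**2 - u*v**2 + 2*v**3 + v**2.
No constant or linear terms (consistent with a singular point). Quadratic part: -u**2 + v**2. Cubic part: u**3 - u**2*v - u*v**2 + 2*v**3.
The quadratic part v**2 - u**2 = (v − u)(v + u) splits into two distinct linear factors, so there are two distinct tangent lines y − 3 = ±(x − 1) — this is a node (ordinary double point).
Classification: node.


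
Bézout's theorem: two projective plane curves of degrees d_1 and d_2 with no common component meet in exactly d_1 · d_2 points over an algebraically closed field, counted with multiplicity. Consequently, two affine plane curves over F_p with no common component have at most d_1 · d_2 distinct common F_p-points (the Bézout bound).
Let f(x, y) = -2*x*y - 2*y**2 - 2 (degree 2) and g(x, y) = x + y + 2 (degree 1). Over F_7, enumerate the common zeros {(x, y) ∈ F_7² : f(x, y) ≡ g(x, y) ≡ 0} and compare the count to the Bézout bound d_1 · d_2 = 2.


Common zeros: {(1, 4)}; count = 1; Bézout bound = 2.

deg(f) = 2, deg(g) = 1, so Bézout bound = 2.
Scan x ∈ F_7. For each x, list the y ∈ F_7 with f(x, y) ≡ 0 and those with g(x, y) ≡ 0 (mod 7); the common zeros in that column are the intersection.
  x = 0: f ≡ 0 at y ∈ ∅; g ≡ 0 at y ∈ {5}; common: ∅.
  x = 1: f ≡ 0 at y ∈ {2, 4}; g ≡ 0 at y ∈ {4}; common: {4}.
  x = 2: f ≡ 0 at y ∈ {6}; g ≡ 0 at y ∈ {3}; common: ∅.
  x = 3: f ≡ 0 at y ∈ ∅; g ≡ 0 at y ∈ {2}; common: ∅.
  x = 4: f ≡ 0 at y ∈ ∅; g ≡ 0 at y ∈ {1}; common: ∅.
  x = 5: f ≡ 0 at y ∈ {1}; g ≡ 0 at y ∈ {0}; common: ∅.
  x = 6: f ≡ 0 at y ∈ {3, 5}; g ≡ 0 at y ∈ {6}; common: ∅.
Collecting: common zeros = {(1, 4)}, so the count is 1.
Comparison with the Bézout bound: 1 ≤ 2 = deg(f)·deg(g), as expected for curves with no common component (the affine F_7-count falls short of the bound because intersections may lie at infinity, over extension fields, or carry multiplicity).


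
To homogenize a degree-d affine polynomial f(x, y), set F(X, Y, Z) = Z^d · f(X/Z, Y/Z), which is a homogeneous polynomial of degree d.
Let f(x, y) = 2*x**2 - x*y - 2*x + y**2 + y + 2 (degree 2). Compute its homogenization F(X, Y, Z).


F(X, Y, Z) = 2*X**2 - X*Y - 2*X*Z + Y**2 + Y*Z + 2*Z**2

deg(f) = 2.
Substitute x = X/Z, y = Y/Z into f, then multiply by Z^2.
  monomial 2·x^2·y^0 ↦ 2·X^2·Y^0·Z^0.
  monomial -1·x^1·y^1 ↦ -1·X^1·Y^1·Z^0.
  monomial -2·x^1·y^0 ↦ -2·X^1·Y^0·Z^1.
  monomial 1·x^0·y^2 ↦ 1·X^0·Y^2·Z^0.
  monomial 1·x^0·y^1 ↦ 1·X^0·Y^1·Z^1.
  monomial 2·x^0·y^0 ↦ 2·X^0·Y^0·Z^2.
Collecting: F(X, Y, Z) = 2*X**2 - X*Y - 2*X*Z + Y**2 + Y*Z + 2*Z**2.


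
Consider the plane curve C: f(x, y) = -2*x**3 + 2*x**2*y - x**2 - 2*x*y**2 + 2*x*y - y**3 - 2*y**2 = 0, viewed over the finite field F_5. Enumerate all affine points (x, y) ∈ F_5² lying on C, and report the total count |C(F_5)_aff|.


Affine F_5-points: {(0, 0), (0, 3), (1, 4), (2, 0), (2, 1), (2, 3), (3, 2), (3, 3), (4, 1)}; count = 9.

For each of the 25 pairs (x, y) ∈ F_5², evaluate f(x, y) mod 5. Record the zeros.
  x = 0: [0↦0, 1↦2, 2↦4, 3↦0, 4↦4]  zeros at y ∈ {0, 3}
  x = 1: [0↦2, 1↦1, 2↦1, 3↦1, 4↦0]  zeros at y ∈ {4}
  x = 2: [0↦0, 1↦0, 2↦2, 3↦0, 4↦3]  zeros at y ∈ {0, 1, 3}
  x = 3: [0↦2, 1↦2, 2↦0, 3↦0, 4↦1]  zeros at y ∈ {2, 3}
  x = 4: [0↦1, 1↦0, 2↦3, 3↦4, 4↦2]  zeros at y ∈ {1}
Collecting zeros: affine points = {(0, 0), (0, 3), (1, 4), (2, 0), (2, 1), (2, 3), (3, 2), (3, 3), (4, 1)}.
Total count |C(F_5)_aff| = 9.


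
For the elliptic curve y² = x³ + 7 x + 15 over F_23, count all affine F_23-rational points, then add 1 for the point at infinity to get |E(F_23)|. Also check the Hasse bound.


Affine points = {(1, 0), (7, 4), (7, 19), (8, 10), (8, 13), (9, 5), (9, 18), (10, 2), (10, 21), (13, 7), (13, 16), (18, 4), (18, 19), (20, 6), (20, 17), (21, 4), (21, 19)}; affine count = 17; |E(F_23)| = 18.

Discriminant check: Δ ∝ 4a³ + 27b² = 4·7³ + 27·15² = 4·343 + 27·225 ≡ 18 (mod 23). Nonzero ⇒ E is nonsingular.
For each x ∈ F_23, compute rhs = x³ + 7·x + 15 mod 23, then count y ∈ F_23 with y² ≡ rhs.
  x = 0: rhs = 15, matching y values: none (0 points).
  x = 1: rhs = 0, matching y values: 0 (1 points).
  x = 2: rhs = 14, matching y values: none (0 points).
  x = 3: rhs = 17, matching y values: none (0 points).
  x = 4: rhs = 15, matching y values: none (0 points).
  x = 5: rhs = 14, matching y values: none (0 points).
  x = 6: rhs = 20, matching y values: none (0 points).
  x = 7: rhs = 16, matching y values: 4, 19 (2 points).
  x = 8: rhs = 8, matching y values: 10, 13 (2 points).
  x = 9: rhs = 2, matching y values: 5, 18 (2 points).
  x = 10: rhs = 4, matching y values: 2, 21 (2 points).
  x = 11: rhs = 20, matching y values: none (0 points).
  x = 12: rhs = 10, matching y values: none (0 points).
  x = 13: rhs = 3, matching y values: 7, 16 (2 points).
  x = 14: rhs = 5, matching y values: none (0 points).
  x = 15: rhs = 22, matching y values: none (0 points).
  x = 16: rhs = 14, matching y values: none (0 points).
  x = 17: rhs = 10, matching y values: none (0 points).
  x = 18: rhs = 16, matching y values: 4, 19 (2 points).
  x = 19: rhs = 15, matching y values: none (0 points).
  x = 20: rhs = 13, matching y values: 6, 17 (2 points).
  x = 21: rhs = 16, matching y values: 4, 19 (2 points).
  x = 22: rhs = 7, matching y values: none (0 points).
Total affine count: 17.
Full point count |E(F_23)| = 17 + 1 = 18.
Hasse bound: |18 − (23+1)| = |-6| = 6 ≤ 2√23 ≈ 9.5917 ✓.


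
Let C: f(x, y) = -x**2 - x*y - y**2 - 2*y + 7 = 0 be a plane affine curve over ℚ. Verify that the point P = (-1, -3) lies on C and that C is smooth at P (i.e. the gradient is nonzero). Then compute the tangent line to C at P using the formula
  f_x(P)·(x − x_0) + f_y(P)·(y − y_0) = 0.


Tangent line at P: 5*x + 5*y + 20 = 0.

Step 1: f(-1, -3) = 0, so P lies on C.
Step 2: partial derivatives
  f_x(x, y) = -2*x - y, f_y(x, y) = -x - 2*y - 2.
  f_x(P) = 5, f_y(P) = 5 (gradient nonzero, so P is smooth).
Step 3: tangent line at P: 5·(x − -1) + 5·(y − -3) = 0.
Expanding: 5*x + 5*y + 20 = 0.


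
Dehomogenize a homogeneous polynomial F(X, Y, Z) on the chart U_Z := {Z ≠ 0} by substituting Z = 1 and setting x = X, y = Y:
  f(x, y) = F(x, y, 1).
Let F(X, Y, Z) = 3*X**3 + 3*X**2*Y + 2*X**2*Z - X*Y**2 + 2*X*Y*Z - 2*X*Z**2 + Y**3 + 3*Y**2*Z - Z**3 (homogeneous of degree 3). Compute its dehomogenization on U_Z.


f(x, y) = 3*x**3 + 3*x**2*y + 2*x**2 - x*y**2 + 2*x*y - 2*x + y**3 + 3*y**2 - 1

On U_Z we set Z = 1. Each monomial c·X^i·Y^j·Z^k in F becomes c·x^i·y^j·1^k = c·x^i·y^j.
Substituting Z = 1: F(X, Y, 1) = 3*x**3 + 3*x**2*y + 2*x**2 - x*y**2 + 2*x*y - 2*x + y**3 + 3*y**2 - 1.
Note: deg(f) ≤ deg(F) = 3; strict inequality happens when F is divisible by Z (lost terms).


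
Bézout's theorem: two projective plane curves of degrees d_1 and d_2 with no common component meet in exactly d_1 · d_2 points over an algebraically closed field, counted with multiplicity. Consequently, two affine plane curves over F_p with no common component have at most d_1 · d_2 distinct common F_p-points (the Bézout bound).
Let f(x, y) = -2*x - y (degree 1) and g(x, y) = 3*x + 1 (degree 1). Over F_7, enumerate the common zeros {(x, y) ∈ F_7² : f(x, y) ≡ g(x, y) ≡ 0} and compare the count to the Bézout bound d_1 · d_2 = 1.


Common zeros: {(2, 3)}; count = 1; Bézout bound = 1.

deg(f) = 1, deg(g) = 1, so Bézout bound = 1.
Scan x ∈ F_7. For each x, list the y ∈ F_7 with f(x, y) ≡ 0 and those with g(x, y) ≡ 0 (mod 7); the common zeros in that column are the intersection.
  x = 0: f ≡ 0 at y ∈ {0}; g ≡ 0 at y ∈ ∅; common: ∅.
  x = 1: f ≡ 0 at y ∈ {5}; g ≡ 0 at y ∈ ∅; common: ∅.
  x = 2: f ≡ 0 at y ∈ {3}; g ≡ 0 at y ∈ {0, 1, 2, 3, 4, 5, 6}; common: {3}.
  x = 3: f ≡ 0 at y ∈ {1}; g ≡ 0 at y ∈ ∅; common: ∅.
  x = 4: f ≡ 0 at y ∈ {6}; g ≡ 0 at y ∈ ∅; common: ∅.
  x = 5: f ≡ 0 at y ∈ {4}; g ≡ 0 at y ∈ ∅; common: ∅.
  x = 6: f ≡ 0 at y ∈ {2}; g ≡ 0 at y ∈ ∅; common: ∅.
Collecting: common zeros = {(2, 3)}, so the count is 1.
Comparison with the Bézout bound: 1 ≤ 1 = deg(f)·deg(g), as expected for curves with no common component (the bound is attained).


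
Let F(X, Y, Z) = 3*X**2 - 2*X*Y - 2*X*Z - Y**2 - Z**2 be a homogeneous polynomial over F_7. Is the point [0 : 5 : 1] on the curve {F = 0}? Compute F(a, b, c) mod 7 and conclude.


F(0,5,1) ≡ 2 (mod 7); P is NOT on the curve.

Evaluate F(0, 5, 1) term-by-term (mod 7).
  3*X**2 ↦ 3·0·1·1 = 0
  -2*X*Y ↦ -2·0·5·1 = 0
  -2*X*Z ↦ -2·0·1·1 = 0
  -Y**2 ↦ -1·1·25·1 = -25
  -Z**2 ↦ -1·1·1·1 = -1
Sum: F(0, 5, 1) = (0) + (0) + (0) + (-25) + (-1) = -26.
Reducing mod 7: -26 ≡ 2 (mod 7).
Since F(a, b, c) ≡ 2 ≠ 0 (mod 7), P does NOT lie on the curve.


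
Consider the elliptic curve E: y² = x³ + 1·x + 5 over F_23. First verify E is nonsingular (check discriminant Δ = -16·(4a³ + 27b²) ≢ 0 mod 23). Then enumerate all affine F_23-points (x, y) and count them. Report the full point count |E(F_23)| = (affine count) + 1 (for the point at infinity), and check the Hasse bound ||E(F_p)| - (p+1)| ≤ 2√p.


Affine points = {(3, 9), (3, 14), (4, 2), (4, 21), (10, 7), (10, 16), (11, 6), (11, 17), (14, 7), (14, 16), (16, 0), (17, 6), (17, 17), (18, 6), (18, 17), (19, 11), (19, 12), (21, 8), (21, 15), (22, 7), (22, 16)}; affine count = 21; |E(F_23)| = 22.

Discriminant check: Δ ∝ 4a³ + 27b² = 4·1³ + 27·5² = 4·1 + 27·25 ≡ 12 (mod 23). Nonzero ⇒ E is nonsingular.
For each x ∈ F_23, compute rhs = x³ + 1·x + 5 mod 23, then count y ∈ F_23 with y² ≡ rhs.
  x = 0: rhs = 5, matching y values: none (0 points).
  x = 1: rhs = 7, matching y values: none (0 points).
  x = 2: rhs = 15, matching y values: none (0 points).
  x = 3: rhs = 12, matching y values: 9, 14 (2 points).
  x = 4: rhs = 4, matching y values: 2, 21 (2 points).
  x = 5: rhs = 20, matching y values: none (0 points).
  x = 6: rhs = 20, matching y values: none (0 points).
  x = 7: rhs = 10, matching y values: none (0 points).
  x = 8: rhs = 19, matching y values: none (0 points).
  x = 9: rhs = 7, matching y values: none (0 points).
  x = 10: rhs = 3, matching y values: 7, 16 (2 points).
  x = 11: rhs = 13, matching y values: 6, 17 (2 points).
  x = 12: rhs = 20, matching y values: none (0 points).
  x = 13: rhs = 7, matching y values: none (0 points).
  x = 14: rhs = 3, matching y values: 7, 16 (2 points).
  x = 15: rhs = 14, matching y values: none (0 points).
  x = 16: rhs = 0, matching y values: 0 (1 points).
  x = 17: rhs = 13, matching y values: 6, 17 (2 points).
  x = 18: rhs = 13, matching y values: 6, 17 (2 points).
  x = 19: rhs = 6, matching y values: 11, 12 (2 points).
  x = 20: rhs = 21, matching y values: none (0 points).
  x = 21: rhs = 18, matching y values: 8, 15 (2 points).
  x = 22: rhs = 3, matching y values: 7, 16 (2 points).
Total affine count: 21.
Full point count |E(F_23)| = 21 + 1 = 22.
Hasse bound: |22 − (23+1)| = |-2| = 2 ≤ 2√23 ≈ 9.5917 ✓.


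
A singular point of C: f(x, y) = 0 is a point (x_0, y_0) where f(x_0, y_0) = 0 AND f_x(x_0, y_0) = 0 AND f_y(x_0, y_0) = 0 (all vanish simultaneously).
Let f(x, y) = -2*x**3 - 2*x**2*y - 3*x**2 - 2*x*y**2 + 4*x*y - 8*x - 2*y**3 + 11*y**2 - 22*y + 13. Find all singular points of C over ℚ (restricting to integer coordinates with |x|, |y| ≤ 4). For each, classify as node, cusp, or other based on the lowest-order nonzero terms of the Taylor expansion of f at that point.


Singular points: {(-1, 2)}; classification: node.

Compute partial derivatives:
  f_x = -6*x**2 - 4*x*y - 6*x - 2*y**2 + 4*y - 8.
  f_y = -2*x**2 - 4*x*y + 4*x - 6*y**2 + 22*y - 22.
Scan x_0 ∈ {−4, ..., 4}. For each x_0, f_y(x_0, y) is a polynomial in y; find its integer roots y ∈ {−4, ..., 4}, then test f_x and f at those candidates.
  x = -4: f_y(-4, y) = -6*y**2 + 38*y - 70; no integer root y with |y| ≤ 4.
  x = -3: f_y(-3, y) = -6*y**2 + 34*y - 52; no integer root y with |y| ≤ 4.
  x = -2: f_y(-2, y) = -6*y**2 + 30*y - 38; no integer root y with |y| ≤ 4.
  x = -1: f_y(-1, y) = -6*y**2 + 26*y - 28; vanishes at y ∈ {2}. (-1, 2): f_x = 0, f = 0 — SINGULAR.
  x = 0: f_y(0, y) = -6*y**2 + 22*y - 22; no integer root y with |y| ≤ 4.
  x = 1: f_y(1, y) = -6*y**2 + 18*y - 20; no integer root y with |y| ≤ 4.
  x = 2: f_y(2, y) = -6*y**2 + 14*y - 22; no integer root y with |y| ≤ 4.
  x = 3: f_y(3, y) = -6*y**2 + 10*y - 28; no integer root y with |y| ≤ 4.
  x = 4: f_y(4, y) = -6*y**2 + 6*y - 38; no integer root y with |y| ≤ 4.
Only singular point on the grid: (-1, 2).
Classify: substitute x = -1 + u, y = 2 + v and expand: f = -2*u**3 - 2*u**2*v - u**2 - 2*u*v**2 - 2*v**3 + v**2.
No constant or linear terms (consistent with a singular point). Quadratic part: -u**2 + v**2. Cubic part: -2*u**3 - 2*u**2*v - 2*u*v**2 - 2*v**3.
The quadratic part v**2 - u**2 = (v − u)(v + u) splits into two distinct linear factors, so there are two distinct tangent lines y − 2 = ±(x − -1) — this is a node (ordinary double point).
Classification: node.


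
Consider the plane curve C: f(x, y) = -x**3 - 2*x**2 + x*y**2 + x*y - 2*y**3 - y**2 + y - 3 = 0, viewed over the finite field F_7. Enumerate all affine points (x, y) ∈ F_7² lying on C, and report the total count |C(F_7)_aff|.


Affine F_7-points: {(0, 2), (0, 3), (0, 5), (1, 4), (2, 4), (6, 2)}; count = 6.

For each of the 49 pairs (x, y) ∈ F_7², evaluate f(x, y) mod 7. Record the zeros.
  x = 0: [0↦4, 1↦2, 2↦0, 3↦0, 4↦4, 5↦0, 6↦4]  zeros at y ∈ {2, 3, 5}
  x = 1: [0↦1, 1↦1, 2↦3, 3↦2, 4↦0, 5↦6, 6↦1]  zeros at y ∈ {4}
  x = 2: [0↦2, 1↦4, 2↦3, 3↦1, 4↦0, 5↦2, 6↦2]  zeros at y ∈ {4}
  x = 3: [0↦1, 1↦5, 2↦1, 3↦5, 4↦5, 5↦3, 6↦1]  zeros at y ∈ ∅
  x = 4: [0↦6, 1↦5, 2↦5, 3↦1, 4↦2, 5↦3, 6↦6]  zeros at y ∈ ∅
  x = 5: [0↦4, 1↦5, 2↦2, 3↦4, 4↦6, 5↦3, 6↦4]  zeros at y ∈ ∅
  x = 6: [0↦3, 1↦6, 2↦0, 3↦1, 4↦4, 5↦4, 6↦3]  zeros at y ∈ {2}
Collecting zeros: affine points = {(0, 2), (0, 3), (0, 5), (1, 4), (2, 4), (6, 2)}.
Total count |C(F_7)_aff| = 6.


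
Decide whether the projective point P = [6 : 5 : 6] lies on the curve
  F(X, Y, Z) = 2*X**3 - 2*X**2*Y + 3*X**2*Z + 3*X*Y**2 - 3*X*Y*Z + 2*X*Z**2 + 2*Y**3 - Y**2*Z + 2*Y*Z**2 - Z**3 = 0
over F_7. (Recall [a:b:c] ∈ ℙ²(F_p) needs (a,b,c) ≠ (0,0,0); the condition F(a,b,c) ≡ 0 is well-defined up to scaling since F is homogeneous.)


F(6,5,6) ≡ 4 (mod 7); P is NOT on the curve.

Evaluate F(6, 5, 6) term-by-term (mod 7).
  2*X**3 ↦ 2·216·1·1 = 432
  -2*X**2*Y ↦ -2·36·5·1 = -360
  3*X**2*Z ↦ 3·36·1·6 = 648
  3*X*Y**2 ↦ 3·6·25·1 = 450
  -3*X*Y*Z ↦ -3·6·5·6 = -540
  2*X*Z**2 ↦ 2·6·1·36 = 432
  2*Y**3 ↦ 2·1·125·1 = 250
  -Y**2*Z ↦ -1·1·25·6 = -150
  2*Y*Z**2 ↦ 2·1·5·36 = 360
  -Z**3 ↦ -1·1·1·216 = -216
Sum: F(6, 5, 6) = (432) + (-360) + (648) + (450) + (-540) + (432) + (250) + (-150) + (360) + (-216) = 1306.
Reducing mod 7: 1306 ≡ 4 (mod 7).
Since F(a, b, c) ≡ 4 ≠ 0 (mod 7), P does NOT lie on the curve.


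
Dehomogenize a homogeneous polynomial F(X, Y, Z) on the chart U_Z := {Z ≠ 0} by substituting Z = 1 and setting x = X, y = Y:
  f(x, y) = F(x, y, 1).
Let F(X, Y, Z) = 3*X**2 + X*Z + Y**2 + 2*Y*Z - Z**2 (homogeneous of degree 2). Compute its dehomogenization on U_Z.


f(x, y) = 3*x**2 + x + y**2 + 2*y - 1

On U_Z we set Z = 1. Each monomial c·X^i·Y^j·Z^k in F becomes c·x^i·y^j·1^k = c·x^i·y^j.
Substituting Z = 1: F(X, Y, 1) = 3*x**2 + x + y**2 + 2*y - 1.
Note: deg(f) ≤ deg(F) = 2; strict inequality happens when F is divisible by Z (lost terms).


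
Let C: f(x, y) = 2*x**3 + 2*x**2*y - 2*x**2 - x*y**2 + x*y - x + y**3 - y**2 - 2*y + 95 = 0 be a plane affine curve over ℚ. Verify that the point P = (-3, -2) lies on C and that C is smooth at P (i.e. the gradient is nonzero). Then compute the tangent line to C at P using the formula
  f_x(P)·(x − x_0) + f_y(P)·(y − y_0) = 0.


Tangent line at P: 83*x + 17*y + 283 = 0.

Step 1: f(-3, -2) = 0, so P lies on C.
Step 2: partial derivatives
  f_x(x, y) = 6*x**2 + 4*x*y - 4*x - y**2 + y - 1, f_y(x, y) = 2*x**2 - 2*x*y + x + 3*y**2 - 2*y - 2.
  f_x(P) = 83, f_y(P) = 17 (gradient nonzero, so P is smooth).
Step 3: tangent line at P: 83·(x − -3) + 17·(y − -2) = 0.
Expanding: 83*x + 17*y + 283 = 0.


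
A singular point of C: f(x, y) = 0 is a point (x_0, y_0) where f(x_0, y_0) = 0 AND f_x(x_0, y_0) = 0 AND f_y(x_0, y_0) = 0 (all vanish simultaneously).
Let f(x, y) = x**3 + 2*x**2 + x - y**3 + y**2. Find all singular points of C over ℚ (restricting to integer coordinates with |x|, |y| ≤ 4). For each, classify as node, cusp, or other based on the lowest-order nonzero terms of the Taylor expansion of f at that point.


Singular points: {(-1, 0)}; classification: node.

Compute partial derivatives:
  f_x = 3*x**2 + 4*x + 1.
  f_y = -3*y**2 + 2*y.
Scan x_0 ∈ {−4, ..., 4}. For each x_0, f_y(x_0, y) is a polynomial in y; find its integer roots y ∈ {−4, ..., 4}, then test f_x and f at those candidates.
  x = -4: f_y(-4, y) = -3*y**2 + 2*y; vanishes at y ∈ {0}. (-4, 0): f_x = 33 ≠ 0.
  x = -3: f_y(-3, y) = -3*y**2 + 2*y; vanishes at y ∈ {0}. (-3, 0): f_x = 16 ≠ 0.
  x = -2: f_y(-2, y) = -3*y**2 + 2*y; vanishes at y ∈ {0}. (-2, 0): f_x = 5 ≠ 0.
  x = -1: f_y(-1, y) = -3*y**2 + 2*y; vanishes at y ∈ {0}. (-1, 0): f_x = 0, f = 0 — SINGULAR.
  x = 0: f_y(0, y) = -3*y**2 + 2*y; vanishes at y ∈ {0}. (0, 0): f_x = 1 ≠ 0.
  x = 1: f_y(1, y) = -3*y**2 + 2*y; vanishes at y ∈ {0}. (1, 0): f_x = 8 ≠ 0.
  x = 2: f_y(2, y) = -3*y**2 + 2*y; vanishes at y ∈ {0}. (2, 0): f_x = 21 ≠ 0.
  x = 3: f_y(3, y) = -3*y**2 + 2*y; vanishes at y ∈ {0}. (3, 0): f_x = 40 ≠ 0.
  x = 4: f_y(4, y) = -3*y**2 + 2*y; vanishes at y ∈ {0}. (4, 0): f_x = 65 ≠ 0.
Only singular point on the grid: (-1, 0).
Classify: substitute x = -1 + u, y = 0 + v and expand: f = u**3 - u**2 - v**3 + v**2.
No constant or linear terms (consistent with a singular point). Quadratic part: -u**2 + v**2. Cubic part: u**3 - v**3.
The quadratic part v**2 - u**2 = (v − u)(v + u) splits into two distinct linear factors, so there are two distinct tangent lines y − 0 = ±(x − -1) — this is a node (ordinary double point).
Classification: node.


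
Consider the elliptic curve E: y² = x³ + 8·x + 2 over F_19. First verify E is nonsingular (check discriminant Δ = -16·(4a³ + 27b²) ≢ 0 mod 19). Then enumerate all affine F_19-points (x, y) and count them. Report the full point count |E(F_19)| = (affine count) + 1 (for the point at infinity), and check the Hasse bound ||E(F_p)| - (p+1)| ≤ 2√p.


Affine points = {(1, 7), (1, 12), (2, 8), (2, 11), (6, 0), (9, 9), (9, 10), (13, 2), (13, 17), (15, 1), (15, 18), (17, 4), (17, 15)}; affine count = 13; |E(F_19)| = 14.

Discriminant check: Δ ∝ 4a³ + 27b² = 4·8³ + 27·2² = 4·512 + 27·4 ≡ 9 (mod 19). Nonzero ⇒ E is nonsingular.
For each x ∈ F_19, compute rhs = x³ + 8·x + 2 mod 19, then count y ∈ F_19 with y² ≡ rhs.
  x = 0: rhs = 2, matching y values: none (0 points).
  x = 1: rhs = 11, matching y values: 7, 12 (2 points).
  x = 2: rhs = 7, matching y values: 8, 11 (2 points).
  x = 3: rhs = 15, matching y values: none (0 points).
  x = 4: rhs = 3, matching y values: none (0 points).
  x = 5: rhs = 15, matching y values: none (0 points).
  x = 6: rhs = 0, matching y values: 0 (1 points).
  x = 7: rhs = 2, matching y values: none (0 points).
  x = 8: rhs = 8, matching y values: none (0 points).
  x = 9: rhs = 5, matching y values: 9, 10 (2 points).
  x = 10: rhs = 18, matching y values: none (0 points).
  x = 11: rhs = 15, matching y values: none (0 points).
  x = 12: rhs = 2, matching y values: none (0 points).
  x = 13: rhs = 4, matching y values: 2, 17 (2 points).
  x = 14: rhs = 8, matching y values: none (0 points).
  x = 15: rhs = 1, matching y values: 1, 18 (2 points).
  x = 16: rhs = 8, matching y values: none (0 points).
  x = 17: rhs = 16, matching y values: 4, 15 (2 points).
  x = 18: rhs = 12, matching y values: none (0 points).
Total affine count: 13.
Full point count |E(F_19)| = 13 + 1 = 14.
Hasse bound: |14 − (19+1)| = |-6| = 6 ≤ 2√19 ≈ 8.7178 ✓.


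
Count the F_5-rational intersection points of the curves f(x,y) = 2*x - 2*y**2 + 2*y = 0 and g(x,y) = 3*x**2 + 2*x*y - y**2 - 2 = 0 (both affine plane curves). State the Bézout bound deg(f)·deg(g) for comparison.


Common zeros: {(2, 4)}; count = 1; Bézout bound = 4.

deg(f) = 2, deg(g) = 2, so Bézout bound = 4.
Scan x ∈ F_5. For each x, list the y ∈ F_5 with f(x, y) ≡ 0 and those with g(x, y) ≡ 0 (mod 5); the common zeros in that column are the intersection.
  x = 0: f ≡ 0 at y ∈ {0, 1}; g ≡ 0 at y ∈ ∅; common: ∅.
  x = 1: f ≡ 0 at y ∈ {3}; g ≡ 0 at y ∈ ∅; common: ∅.
  x = 2: f ≡ 0 at y ∈ {2, 4}; g ≡ 0 at y ∈ {0, 4}; common: {4}.
  x = 3: f ≡ 0 at y ∈ ∅; g ≡ 0 at y ∈ {0, 1}; common: ∅.
  x = 4: f ≡ 0 at y ∈ ∅; g ≡ 0 at y ∈ ∅; common: ∅.
Collecting: common zeros = {(2, 4)}, so the count is 1.
Comparison with the Bézout bound: 1 ≤ 4 = deg(f)·deg(g), as expected for curves with no common component (the affine F_5-count falls short of the bound because intersections may lie at infinity, over extension fields, or carry multiplicity).


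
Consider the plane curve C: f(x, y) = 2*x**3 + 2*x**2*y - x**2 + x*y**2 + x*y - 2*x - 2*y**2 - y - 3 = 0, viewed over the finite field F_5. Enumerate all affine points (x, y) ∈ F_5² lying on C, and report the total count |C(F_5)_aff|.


Affine F_5-points: {(2, 0), (3, 2), (3, 3)}; count = 3.

For each of the 25 pairs (x, y) ∈ F_5², evaluate f(x, y) mod 5. Record the zeros.
  x = 0: [0↦2, 1↦4, 2↦2, 3↦1, 4↦1]  zeros at y ∈ ∅
  x = 1: [0↦1, 1↦2, 2↦1, 3↦3, 4↦3]  zeros at y ∈ ∅
  x = 2: [0↦0, 1↦4, 2↦3, 3↦2, 4↦1]  zeros at y ∈ {0}
  x = 3: [0↦1, 1↦2, 2↦0, 3↦0, 4↦2]  zeros at y ∈ {2, 3}
  x = 4: [0↦1, 1↦3, 2↦4, 3↦4, 4↦3]  zeros at y ∈ ∅
Collecting zeros: affine points = {(2, 0), (3, 2), (3, 3)}.
Total count |C(F_5)_aff| = 3.


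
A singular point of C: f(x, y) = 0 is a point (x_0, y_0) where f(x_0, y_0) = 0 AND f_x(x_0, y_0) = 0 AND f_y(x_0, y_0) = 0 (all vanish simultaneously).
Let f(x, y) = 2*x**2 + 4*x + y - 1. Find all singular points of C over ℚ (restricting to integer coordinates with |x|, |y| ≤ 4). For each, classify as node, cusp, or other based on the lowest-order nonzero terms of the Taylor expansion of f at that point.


No singular points in the scanned grid; C is smooth there.

Compute partial derivatives:
  f_x = 4*x + 4.
  f_y = 1.
f_y = 1 is a nonzero constant, so f_y never vanishes: no point (x, y) can satisfy f = f_x = f_y = 0. In particular no (x, y) ∈ {−4, ..., 4}² is singular; the curve is smooth.


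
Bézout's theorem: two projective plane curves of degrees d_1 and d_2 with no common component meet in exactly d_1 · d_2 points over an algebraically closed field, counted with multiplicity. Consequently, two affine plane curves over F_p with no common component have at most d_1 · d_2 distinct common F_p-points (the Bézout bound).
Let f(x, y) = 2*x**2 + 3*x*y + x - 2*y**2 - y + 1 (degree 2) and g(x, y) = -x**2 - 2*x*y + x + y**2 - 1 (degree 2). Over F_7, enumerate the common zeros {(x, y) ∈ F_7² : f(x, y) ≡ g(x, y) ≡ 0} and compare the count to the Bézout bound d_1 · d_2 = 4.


Common zeros: {(0, 6), (4, 5), (5, 0)}; count = 3; Bézout bound = 4.

deg(f) = 2, deg(g) = 2, so Bézout bound = 4.
Scan x ∈ F_7. For each x, list the y ∈ F_7 with f(x, y) ≡ 0 and those with g(x, y) ≡ 0 (mod 7); the common zeros in that column are the intersection.
  x = 0: f ≡ 0 at y ∈ {4, 6}; g ≡ 0 at y ∈ {1, 6}; common: {6}.
  x = 1: f ≡ 0 at y ∈ {2, 6}; g ≡ 0 at y ∈ {4, 5}; common: ∅.
  x = 2: f ≡ 0 at y ∈ {1, 5}; g ≡ 0 at y ∈ {2}; common: ∅.
  x = 3: f ≡ 0 at y ∈ {1, 3}; g ≡ 0 at y ∈ {0, 6}; common: ∅.
  x = 4: f ≡ 0 at y ∈ {4, 5}; g ≡ 0 at y ∈ {3, 5}; common: {5}.
  x = 5: f ≡ 0 at y ∈ {0}; g ≡ 0 at y ∈ {0, 3}; common: {0}.
  x = 6: f ≡ 0 at y ∈ {2, 3}; g ≡ 0 at y ∈ {1, 4}; common: ∅.
Collecting: common zeros = {(0, 6), (4, 5), (5, 0)}, so the count is 3.
Comparison with the Bézout bound: 3 ≤ 4 = deg(f)·deg(g), as expected for curves with no common component (the affine F_7-count falls short of the bound because intersections may lie at infinity, over extension fields, or carry multiplicity).
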